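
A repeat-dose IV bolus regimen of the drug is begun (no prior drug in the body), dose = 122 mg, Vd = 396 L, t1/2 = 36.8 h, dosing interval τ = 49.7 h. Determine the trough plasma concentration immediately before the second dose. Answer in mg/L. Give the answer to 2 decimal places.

0.12 mg/L

C₀ per dose = Dose / Vd = 122 / 396 = 0.3081 mg/L
k = ln2 / t½ = 0.693147 / 36.8 = 0.01884 h⁻¹
Fraction remaining after one interval: r = e^(−kτ) = e^(−0.01884 × 49.7) = 0.3921
Before dose 2, 1 dose has been given (aged 1τ).
C_trough = C₀ × r = 0.3081 × 0.3921 = 0.1208 mg/L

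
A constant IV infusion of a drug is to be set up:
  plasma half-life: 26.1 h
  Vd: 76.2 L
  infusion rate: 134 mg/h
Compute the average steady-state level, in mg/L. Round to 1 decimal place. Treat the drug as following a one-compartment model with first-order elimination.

k = ln2 / t½ = 0.693147 / 26.1 = 0.02656 h⁻¹
CL = k × Vd = 0.02656 × 76.2 = 2.024 L/h
At steady state Css = R₀ / CL = 134 / 2.024 = 66.21 mg/L

66.2 mg/L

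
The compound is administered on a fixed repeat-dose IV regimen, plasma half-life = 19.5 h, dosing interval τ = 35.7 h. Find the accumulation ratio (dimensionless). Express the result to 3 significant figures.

1.39

k = ln2 / t½ = 0.693147 / 19.5 = 0.03555 h⁻¹
e^(−kτ) = e^(−0.03555 × 35.7) = 0.2811
Accumulation ratio R = 1 / (1 − e^(−kτ)) = 1 / (1 − 0.2811) = 1.391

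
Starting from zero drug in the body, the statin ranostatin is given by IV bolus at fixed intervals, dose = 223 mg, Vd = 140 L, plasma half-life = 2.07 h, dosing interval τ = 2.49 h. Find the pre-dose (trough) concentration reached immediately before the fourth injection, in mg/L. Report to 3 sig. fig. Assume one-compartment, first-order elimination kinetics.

C₀ per dose = Dose / Vd = 223 / 140 = 1.593 mg/L
k = ln2 / t½ = 0.693147 / 2.07 = 0.3349 h⁻¹
Fraction remaining after one interval: r = e^(−kτ) = e^(−0.3349 × 2.49) = 0.4344
Before dose 4, 3 doses have been given (aged 1τ, 2τ, 3τ).
C_trough = C₀ × (r + r² + … + r^3) = C₀ × r(1−r^3)/(1−r)
        = 1.593 × 0.4344 × (1 − 0.08197) / (1 − 0.4344) = 1.123 mg/L

1.12 mg/L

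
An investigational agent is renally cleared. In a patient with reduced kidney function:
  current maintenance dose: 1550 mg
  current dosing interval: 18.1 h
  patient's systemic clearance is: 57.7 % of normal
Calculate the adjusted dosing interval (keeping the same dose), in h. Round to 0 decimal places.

To keep the same average steady-state level, dosing rate must scale with clearance.
CL ratio = 57.7 / 100 = 0.5770
New interval (same dose) = 18.1 / 0.5770 = 31.37 h

31 h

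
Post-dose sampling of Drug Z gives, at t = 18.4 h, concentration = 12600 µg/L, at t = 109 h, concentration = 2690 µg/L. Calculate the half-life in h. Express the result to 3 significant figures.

40.7 h

k = ln(C₁/C₂) / (t₂ − t₁) = ln(12600/2690) / (109 − 18.4)
  = 1.544 / 90.60 = 0.01704 h⁻¹
t½ = ln2 / k = 0.693147 / 0.01704 = 40.68 h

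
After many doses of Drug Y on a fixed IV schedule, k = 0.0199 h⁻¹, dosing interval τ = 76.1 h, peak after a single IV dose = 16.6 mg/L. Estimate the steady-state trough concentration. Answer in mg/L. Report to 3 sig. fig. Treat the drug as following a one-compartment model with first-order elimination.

4.68 mg/L

e^(−kτ) = e^(−0.01990 × 76.1) = 0.2199
Accumulation ratio R = 1 / (1 − e^(−kτ)) = 1 / (1 − 0.2199) = 1.282
Steady-state trough = C₀ × R × e^(−kτ) = 16.6 × 1.282 × 0.2199 = 4.680 mg/L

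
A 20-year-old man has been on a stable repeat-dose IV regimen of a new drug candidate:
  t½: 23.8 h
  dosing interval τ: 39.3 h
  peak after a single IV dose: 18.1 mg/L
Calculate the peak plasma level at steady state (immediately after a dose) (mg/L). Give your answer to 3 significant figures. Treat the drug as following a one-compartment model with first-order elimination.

26.6 mg/L

k = ln2 / t½ = 0.693147 / 23.8 = 0.02912 h⁻¹
e^(−kτ) = e^(−0.02912 × 39.3) = 0.3184
Accumulation ratio R = 1 / (1 − e^(−kτ)) = 1 / (1 − 0.3184) = 1.467
Steady-state peak = C₀ × R = 18.1 × 1.467 = 26.55 mg/L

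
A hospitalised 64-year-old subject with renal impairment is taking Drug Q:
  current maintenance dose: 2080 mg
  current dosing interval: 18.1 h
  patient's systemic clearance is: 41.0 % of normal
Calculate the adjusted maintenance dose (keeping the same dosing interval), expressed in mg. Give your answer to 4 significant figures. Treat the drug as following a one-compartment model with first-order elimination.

To keep the same average steady-state level, dosing rate must scale with clearance.
CL ratio = 41.0 / 100 = 0.4100
New dose (same interval) = 2080 × 0.4100 = 852.8 mg

852.8 mg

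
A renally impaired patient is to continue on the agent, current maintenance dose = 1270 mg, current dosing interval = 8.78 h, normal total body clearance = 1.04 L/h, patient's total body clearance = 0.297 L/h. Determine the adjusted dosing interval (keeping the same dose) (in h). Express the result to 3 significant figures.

30.7 h

To keep the same average steady-state level, dosing rate must scale with clearance.
CL ratio = 0.297 / 1.04 = 0.2856
New interval (same dose) = 8.78 / 0.2856 = 30.74 h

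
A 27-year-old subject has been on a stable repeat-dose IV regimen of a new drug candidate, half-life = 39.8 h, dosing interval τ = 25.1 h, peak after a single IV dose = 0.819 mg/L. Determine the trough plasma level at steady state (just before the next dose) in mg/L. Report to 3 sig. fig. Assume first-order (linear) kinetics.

1.49 mg/L

k = ln2 / t½ = 0.693147 / 39.8 = 0.01742 h⁻¹
e^(−kτ) = e^(−0.01742 × 25.1) = 0.6458
Accumulation ratio R = 1 / (1 − e^(−kτ)) = 1 / (1 − 0.6458) = 2.823
Steady-state trough = C₀ × R × e^(−kτ) = 0.819 × 2.823 × 0.6458 = 1.493 mg/L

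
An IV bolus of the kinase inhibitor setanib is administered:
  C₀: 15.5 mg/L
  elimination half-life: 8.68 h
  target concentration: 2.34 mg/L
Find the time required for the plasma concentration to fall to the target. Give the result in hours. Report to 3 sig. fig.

23.7 h

k = ln2 / t½ = 0.693147 / 8.68 = 0.07986 h⁻¹
t = ln(C₀ / C) / k = ln(15.50 / 2.34) / 0.07986
  = ln(6.624) / 0.07986 = 1.891 / 0.07986 = 23.68 h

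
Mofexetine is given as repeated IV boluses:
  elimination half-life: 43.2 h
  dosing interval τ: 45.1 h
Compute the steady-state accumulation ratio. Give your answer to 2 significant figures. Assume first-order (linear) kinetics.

1.9

k = ln2 / t½ = 0.693147 / 43.2 = 0.01605 h⁻¹
e^(−kτ) = e^(−0.01605 × 45.1) = 0.4849
Accumulation ratio R = 1 / (1 − e^(−kτ)) = 1 / (1 − 0.4849) = 1.941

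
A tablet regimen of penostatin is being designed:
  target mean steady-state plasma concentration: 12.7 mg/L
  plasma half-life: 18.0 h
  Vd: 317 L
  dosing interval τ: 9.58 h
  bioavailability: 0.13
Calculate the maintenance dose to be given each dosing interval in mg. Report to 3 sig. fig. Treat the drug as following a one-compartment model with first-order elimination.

11400 mg

k = ln2 / t½ = 0.693147 / 18.0 = 0.03851 h⁻¹
CL = k × Vd = 0.03851 × 317 = 12.21 L/h
At steady state, F × (Dose/τ) = Css × CL.
Dose = Css × CL × τ / F = 12.7 × 12.21 × 9.58 / 0.13 = 11430 mg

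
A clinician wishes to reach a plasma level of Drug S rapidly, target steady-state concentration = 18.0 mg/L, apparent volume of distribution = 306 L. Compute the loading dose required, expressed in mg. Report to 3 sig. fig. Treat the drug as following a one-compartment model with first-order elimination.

5510 mg

LD = Css × Vd = 18.0 × 306 = 5508 mg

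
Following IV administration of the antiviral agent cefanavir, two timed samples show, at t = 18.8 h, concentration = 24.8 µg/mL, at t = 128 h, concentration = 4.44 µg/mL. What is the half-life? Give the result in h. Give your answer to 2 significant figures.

44 h

k = ln(C₁/C₂) / (t₂ − t₁) = ln(24.8/4.44) / (128 − 18.8)
  = 1.720 / 109.2 = 0.01575 h⁻¹
t½ = ln2 / k = 0.693147 / 0.01575 = 44.01 h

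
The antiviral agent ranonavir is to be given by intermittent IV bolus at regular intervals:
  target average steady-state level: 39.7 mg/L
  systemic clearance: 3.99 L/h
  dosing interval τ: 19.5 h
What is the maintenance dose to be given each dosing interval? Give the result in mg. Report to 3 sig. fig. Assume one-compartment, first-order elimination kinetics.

3090 mg

At steady state, Dose/τ = Css × CL.
Dose = Css × CL × τ = 39.7 × 3.990 × 19.5 = 3089 mg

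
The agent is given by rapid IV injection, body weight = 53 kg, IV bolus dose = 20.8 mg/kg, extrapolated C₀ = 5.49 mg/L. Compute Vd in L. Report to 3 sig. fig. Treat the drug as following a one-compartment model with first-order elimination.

201 L

Dose = 20.8 × 53 = 1102 mg
Vd = Dose / C₀ = 1102 / 5.49 = 200.7 L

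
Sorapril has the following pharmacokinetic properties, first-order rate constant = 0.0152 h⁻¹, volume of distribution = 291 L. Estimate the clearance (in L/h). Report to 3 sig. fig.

4.42 L/h

CL = k × Vd = 0.0152 × 291 = 4.423 L/h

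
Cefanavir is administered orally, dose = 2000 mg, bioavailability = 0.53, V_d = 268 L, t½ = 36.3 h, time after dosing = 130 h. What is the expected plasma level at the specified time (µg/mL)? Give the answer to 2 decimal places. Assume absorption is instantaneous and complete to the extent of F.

0.33 µg/mL

Amount reaching circulation = F × Dose = 0.53 × 2000 = 1060 mg
C₀ = F·Dose / Vd = 1060 / 268 = 3.955 mg/L
k = ln2 / t½ = 0.693147 / 36.3 = 0.01909 h⁻¹
C = C₀ · e^(−k·t) = 3.955 × e^(−0.01909 × 130)
  = 3.955 × 0.08360 = 0.3306 mg/L
(0.3306 mg/L = 0.3306 µg/mL)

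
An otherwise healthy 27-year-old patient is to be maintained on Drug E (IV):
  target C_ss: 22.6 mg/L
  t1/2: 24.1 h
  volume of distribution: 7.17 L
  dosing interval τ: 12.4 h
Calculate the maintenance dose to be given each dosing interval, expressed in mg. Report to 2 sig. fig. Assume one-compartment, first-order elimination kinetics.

58 mg

k = ln2 / t½ = 0.693147 / 24.1 = 0.02876 h⁻¹
CL = k × Vd = 0.02876 × 7.17 = 0.2062 L/h
At steady state, Dose/τ = Css × CL.
Dose = Css × CL × τ = 22.6 × 0.2062 × 12.4 = 57.79 mg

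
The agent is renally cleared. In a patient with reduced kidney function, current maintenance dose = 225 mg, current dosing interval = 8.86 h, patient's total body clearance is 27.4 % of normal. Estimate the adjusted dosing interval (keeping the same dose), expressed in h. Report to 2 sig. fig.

To keep the same average steady-state level, dosing rate must scale with clearance.
CL ratio = 27.4 / 100 = 0.2740
New interval (same dose) = 8.86 / 0.2740 = 32.34 h

32 h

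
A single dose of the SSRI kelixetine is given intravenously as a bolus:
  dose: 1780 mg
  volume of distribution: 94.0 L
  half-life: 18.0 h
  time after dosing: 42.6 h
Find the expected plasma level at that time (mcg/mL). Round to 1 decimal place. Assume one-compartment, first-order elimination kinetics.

3.7 mcg/mL

C₀ = Dose / Vd = 1780 / 94.0 = 18.94 mg/L
k = ln2 / t½ = 0.693147 / 18.0 = 0.03851 h⁻¹
C = C₀ · e^(−k·t) = 18.94 × e^(−0.03851 × 42.6)
  = 18.94 × 0.1939 = 3.672 mg/L
(3.672 mg/L = 3.672 mcg/mL)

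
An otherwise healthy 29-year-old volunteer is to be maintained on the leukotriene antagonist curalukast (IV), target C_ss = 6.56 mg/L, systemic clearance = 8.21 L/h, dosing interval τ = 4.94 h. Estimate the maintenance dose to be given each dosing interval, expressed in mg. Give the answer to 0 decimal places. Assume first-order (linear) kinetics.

266 mg

At steady state, Dose/τ = Css × CL.
Dose = Css × CL × τ = 6.56 × 8.210 × 4.94 = 266.1 mg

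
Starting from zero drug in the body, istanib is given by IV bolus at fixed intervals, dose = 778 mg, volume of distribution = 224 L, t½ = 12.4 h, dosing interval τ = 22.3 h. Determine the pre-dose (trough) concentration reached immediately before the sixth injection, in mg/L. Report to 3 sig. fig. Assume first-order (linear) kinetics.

1.40 mg/L

C₀ per dose = Dose / Vd = 778 / 224 = 3.473 mg/L
k = ln2 / t½ = 0.693147 / 12.4 = 0.05590 h⁻¹
Fraction remaining after one interval: r = e^(−kτ) = e^(−0.05590 × 22.3) = 0.2875
Before dose 6, 5 doses have been given (aged 1τ, 2τ, 3τ, 4τ, 5τ).
C_trough = C₀ × (r + r² + … + r^5) = C₀ × r(1−r^5)/(1−r)
        = 3.473 × 0.2875 × (1 − 0.001964) / (1 − 0.2875) = 1.399 mg/L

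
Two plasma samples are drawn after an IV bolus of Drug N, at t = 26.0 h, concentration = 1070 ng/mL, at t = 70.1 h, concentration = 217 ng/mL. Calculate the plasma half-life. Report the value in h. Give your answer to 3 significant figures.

k = ln(C₁/C₂) / (t₂ − t₁) = ln(1070/217) / (70.1 − 26.0)
  = 1.596 / 44.10 = 0.03619 h⁻¹
t½ = ln2 / k = 0.693147 / 0.03619 = 19.15 h

19.2 h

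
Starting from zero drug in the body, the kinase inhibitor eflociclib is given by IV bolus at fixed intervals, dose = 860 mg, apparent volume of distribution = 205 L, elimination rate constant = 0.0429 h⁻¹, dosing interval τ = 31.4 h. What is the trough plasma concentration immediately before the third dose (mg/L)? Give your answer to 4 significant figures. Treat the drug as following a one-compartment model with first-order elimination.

1.374 mg/L

C₀ per dose = Dose / Vd = 860 / 205 = 4.195 mg/L
Fraction remaining after one interval: r = e^(−kτ) = e^(−0.04290 × 31.4) = 0.2600
Before dose 3, 2 doses have been given (aged 1τ, 2τ).
C_trough = C₀ × (r + r²) = 4.195 × (0.2600 + 0.06760) = 1.374 mg/L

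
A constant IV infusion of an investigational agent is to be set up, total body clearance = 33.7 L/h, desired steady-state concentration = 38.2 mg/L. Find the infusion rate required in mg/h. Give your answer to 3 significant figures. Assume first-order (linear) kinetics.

1290 mg/h

At steady state, infusion rate R₀ = Css × CL = 38.2 × 33.70 = 1287 mg/h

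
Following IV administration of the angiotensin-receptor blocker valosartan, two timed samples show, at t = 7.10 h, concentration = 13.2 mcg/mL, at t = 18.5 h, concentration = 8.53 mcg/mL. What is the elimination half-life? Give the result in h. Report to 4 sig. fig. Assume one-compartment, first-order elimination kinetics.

k = ln(C₁/C₂) / (t₂ − t₁) = ln(13.2/8.53) / (18.5 − 7.10)
  = 0.4366 / 11.40 = 0.03830 h⁻¹
t½ = ln2 / k = 0.693147 / 0.03830 = 18.10 h

18.10 h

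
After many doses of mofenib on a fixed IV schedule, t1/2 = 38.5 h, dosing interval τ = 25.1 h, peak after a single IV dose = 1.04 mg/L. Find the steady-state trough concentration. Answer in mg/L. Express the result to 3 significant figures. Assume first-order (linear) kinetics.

k = ln2 / t½ = 0.693147 / 38.5 = 0.01800 h⁻¹
e^(−kτ) = e^(−0.01800 × 25.1) = 0.6365
Accumulation ratio R = 1 / (1 − e^(−kτ)) = 1 / (1 − 0.6365) = 2.751
Steady-state trough = C₀ × R × e^(−kτ) = 1.04 × 2.751 × 0.6365 = 1.821 mg/L

1.82 mg/L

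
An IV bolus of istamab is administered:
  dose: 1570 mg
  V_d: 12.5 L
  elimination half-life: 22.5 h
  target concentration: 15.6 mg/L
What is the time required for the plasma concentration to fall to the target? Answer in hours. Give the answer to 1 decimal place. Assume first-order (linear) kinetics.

C₀ = Dose / Vd = 1570 / 12.5 = 125.6 mg/L
k = ln2 / t½ = 0.693147 / 22.5 = 0.03081 h⁻¹
t = ln(C₀ / C) / k = ln(125.6 / 15.6) / 0.03081
  = ln(8.051) / 0.03081 = 2.086 / 0.03081 = 67.71 h

67.7 h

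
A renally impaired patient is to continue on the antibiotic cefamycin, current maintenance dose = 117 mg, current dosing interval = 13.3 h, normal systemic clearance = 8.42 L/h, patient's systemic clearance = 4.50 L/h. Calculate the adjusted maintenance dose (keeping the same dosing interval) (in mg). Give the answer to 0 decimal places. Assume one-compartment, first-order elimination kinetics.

To keep the same average steady-state level, dosing rate must scale with clearance.
CL ratio = 4.50 / 8.42 = 0.5344
New dose (same interval) = 117 × 0.5344 = 62.52 mg

63 mg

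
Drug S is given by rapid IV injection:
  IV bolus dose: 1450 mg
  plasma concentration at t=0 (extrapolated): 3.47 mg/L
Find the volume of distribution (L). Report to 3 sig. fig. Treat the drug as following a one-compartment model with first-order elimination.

418 L

Vd = Dose / C₀ = 1450 / 3.47 = 417.9 L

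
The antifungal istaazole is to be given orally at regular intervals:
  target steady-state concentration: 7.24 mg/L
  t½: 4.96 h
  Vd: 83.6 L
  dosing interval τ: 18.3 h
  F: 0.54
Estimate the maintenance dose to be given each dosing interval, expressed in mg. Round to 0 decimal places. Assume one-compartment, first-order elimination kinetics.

2866 mg

k = ln2 / t½ = 0.693147 / 4.96 = 0.1397 h⁻¹
CL = k × Vd = 0.1397 × 83.6 = 11.68 L/h
At steady state, F × (Dose/τ) = Css × CL.
Dose = Css × CL × τ / F = 7.24 × 11.68 × 18.3 / 0.54 = 2866 mg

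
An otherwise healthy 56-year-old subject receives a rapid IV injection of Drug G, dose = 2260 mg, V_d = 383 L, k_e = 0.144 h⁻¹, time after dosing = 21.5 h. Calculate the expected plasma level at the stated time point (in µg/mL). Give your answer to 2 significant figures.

0.27 µg/mL

C₀ = Dose / Vd = 2260 / 383 = 5.901 mg/L
C = C₀ · e^(−k·t) = 5.901 × e^(−0.1440 × 21.5)
  = 5.901 × 0.04523 = 0.2669 mg/L
(0.2669 mg/L = 0.2669 µg/mL)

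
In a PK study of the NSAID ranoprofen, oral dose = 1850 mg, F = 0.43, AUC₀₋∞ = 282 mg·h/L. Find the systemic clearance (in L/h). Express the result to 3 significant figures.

2.82 L/h

CL = F·Dose / AUC = 0.43 × 1850 / 282 = 2.821 L/h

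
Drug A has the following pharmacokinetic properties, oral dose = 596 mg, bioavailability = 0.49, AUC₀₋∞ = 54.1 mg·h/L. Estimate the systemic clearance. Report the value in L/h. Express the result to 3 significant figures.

5.40 L/h

CL = F·Dose / AUC = 0.49 × 596 / 54.1 = 5.398 L/h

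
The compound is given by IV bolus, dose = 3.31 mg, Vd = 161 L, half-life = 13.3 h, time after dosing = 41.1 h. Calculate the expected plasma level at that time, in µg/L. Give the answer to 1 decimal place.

2.4 µg/L

C₀ = Dose / Vd = 3.310 / 161 = 0.02056 mg/L
k = ln2 / t½ = 0.693147 / 13.3 = 0.05212 h⁻¹
C = C₀ · e^(−k·t) = 0.02056 × e^(−0.05212 × 41.1)
  = 0.02056 × 0.1174 = 0.002414 mg/L
Convert: 0.002414 mg/L × 1000 = 2.414 µg/L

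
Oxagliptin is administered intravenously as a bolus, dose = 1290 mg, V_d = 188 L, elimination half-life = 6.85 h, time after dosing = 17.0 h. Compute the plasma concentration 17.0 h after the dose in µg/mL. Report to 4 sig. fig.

1.228 µg/mL

C₀ = Dose / Vd = 1290 / 188 = 6.862 mg/L
k = ln2 / t½ = 0.693147 / 6.85 = 0.1012 h⁻¹
C = C₀ · e^(−k·t) = 6.862 × e^(−0.1012 × 17.0)
  = 6.862 × 0.1790 = 1.228 mg/L
(1.228 mg/L = 1.228 µg/mL)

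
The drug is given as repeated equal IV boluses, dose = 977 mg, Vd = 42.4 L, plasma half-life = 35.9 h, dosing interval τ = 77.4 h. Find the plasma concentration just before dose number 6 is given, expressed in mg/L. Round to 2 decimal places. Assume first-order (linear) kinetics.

6.66 mg/L

C₀ per dose = Dose / Vd = 977 / 42.4 = 23.04 mg/L
k = ln2 / t½ = 0.693147 / 35.9 = 0.01931 h⁻¹
Fraction remaining after one interval: r = e^(−kτ) = e^(−0.01931 × 77.4) = 0.2243
Before dose 6, 5 doses have been given (aged 1τ, 2τ, 3τ, 4τ, 5τ).
C_trough = C₀ × (r + r² + … + r^5) = C₀ × r(1−r^5)/(1−r)
        = 23.04 × 0.2243 × (1 − 0.0005677) / (1 − 0.2243) = 6.658 mg/L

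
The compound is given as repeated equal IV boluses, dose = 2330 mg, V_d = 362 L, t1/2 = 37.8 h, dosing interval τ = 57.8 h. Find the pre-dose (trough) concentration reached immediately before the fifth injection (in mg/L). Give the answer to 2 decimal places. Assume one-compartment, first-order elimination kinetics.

C₀ per dose = Dose / Vd = 2330 / 362 = 6.436 mg/L
k = ln2 / t½ = 0.693147 / 37.8 = 0.01834 h⁻¹
Fraction remaining after one interval: r = e^(−kτ) = e^(−0.01834 × 57.8) = 0.3464
Before dose 5, 4 doses have been given (aged 1τ, 2τ, 3τ, 4τ).
C_trough = C₀ × (r + r² + … + r^4) = C₀ × r(1−r^4)/(1−r)
        = 6.436 × 0.3464 × (1 − 0.01440) / (1 − 0.3464) = 3.362 mg/L

3.36 mg/L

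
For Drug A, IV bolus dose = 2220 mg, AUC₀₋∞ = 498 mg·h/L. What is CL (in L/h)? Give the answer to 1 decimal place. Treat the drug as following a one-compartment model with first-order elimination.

4.5 L/h

CL = Dose / AUC = 2220 / 498 = 4.458 L/h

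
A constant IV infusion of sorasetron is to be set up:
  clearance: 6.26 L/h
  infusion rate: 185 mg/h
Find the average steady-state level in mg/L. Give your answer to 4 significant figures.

29.55 mg/L

At steady state Css = R₀ / CL = 185 / 6.260 = 29.55 mg/L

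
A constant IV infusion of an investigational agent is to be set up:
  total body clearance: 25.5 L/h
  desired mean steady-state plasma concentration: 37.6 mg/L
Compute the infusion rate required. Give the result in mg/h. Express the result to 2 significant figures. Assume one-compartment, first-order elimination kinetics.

960 mg/h

At steady state, infusion rate R₀ = Css × CL = 37.6 × 25.50 = 958.8 mg/h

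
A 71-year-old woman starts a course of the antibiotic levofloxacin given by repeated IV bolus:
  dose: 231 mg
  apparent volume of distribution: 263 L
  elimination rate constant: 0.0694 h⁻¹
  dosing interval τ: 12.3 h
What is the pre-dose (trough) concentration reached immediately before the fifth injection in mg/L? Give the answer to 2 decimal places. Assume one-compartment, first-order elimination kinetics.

C₀ per dose = Dose / Vd = 231 / 263 = 0.8783 mg/L
Fraction remaining after one interval: r = e^(−kτ) = e^(−0.06940 × 12.3) = 0.4259
Before dose 5, 4 doses have been given (aged 1τ, 2τ, 3τ, 4τ).
C_trough = C₀ × (r + r² + … + r^4) = C₀ × r(1−r^4)/(1−r)
        = 0.8783 × 0.4259 × (1 − 0.03290) / (1 − 0.4259) = 0.6301 mg/L

0.63 mg/L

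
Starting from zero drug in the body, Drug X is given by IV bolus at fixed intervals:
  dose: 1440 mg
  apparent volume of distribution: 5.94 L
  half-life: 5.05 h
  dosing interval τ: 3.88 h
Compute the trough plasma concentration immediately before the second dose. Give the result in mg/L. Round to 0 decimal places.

C₀ per dose = Dose / Vd = 1440 / 5.94 = 242.4 mg/L
k = ln2 / t½ = 0.693147 / 5.05 = 0.1373 h⁻¹
Fraction remaining after one interval: r = e^(−kτ) = e^(−0.1373 × 3.88) = 0.5870
Before dose 2, 1 dose has been given (aged 1τ).
C_trough = C₀ × r = 242.4 × 0.5870 = 142.3 mg/L

142 mg/L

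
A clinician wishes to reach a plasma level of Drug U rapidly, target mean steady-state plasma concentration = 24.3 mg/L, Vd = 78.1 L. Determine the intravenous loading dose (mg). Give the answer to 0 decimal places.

1898 mg

LD = Css × Vd = 24.3 × 78.1 = 1898 mg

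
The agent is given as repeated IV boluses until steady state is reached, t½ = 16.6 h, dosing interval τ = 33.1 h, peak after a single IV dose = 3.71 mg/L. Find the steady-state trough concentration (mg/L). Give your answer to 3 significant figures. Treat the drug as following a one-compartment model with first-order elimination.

k = ln2 / t½ = 0.693147 / 16.6 = 0.04176 h⁻¹
e^(−kτ) = e^(−0.04176 × 33.1) = 0.2510
Accumulation ratio R = 1 / (1 − e^(−kτ)) = 1 / (1 − 0.2510) = 1.335
Steady-state trough = C₀ × R × e^(−kτ) = 3.71 × 1.335 × 0.2510 = 1.243 mg/L

1.24 mg/L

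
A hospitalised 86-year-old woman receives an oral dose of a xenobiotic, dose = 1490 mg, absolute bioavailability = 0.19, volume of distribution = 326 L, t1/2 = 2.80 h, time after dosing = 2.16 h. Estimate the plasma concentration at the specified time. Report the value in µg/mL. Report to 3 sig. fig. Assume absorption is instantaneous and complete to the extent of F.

0.509 µg/mL

Amount reaching circulation = F × Dose = 0.19 × 1490 = 283.1 mg
C₀ = F·Dose / Vd = 283.1 / 326 = 0.8684 mg/L
k = ln2 / t½ = 0.693147 / 2.80 = 0.2476 h⁻¹
C = C₀ · e^(−k·t) = 0.8684 × e^(−0.2476 × 2.16)
  = 0.8684 × 0.5858 = 0.5087 mg/L
(0.5087 mg/L = 0.5087 µg/mL)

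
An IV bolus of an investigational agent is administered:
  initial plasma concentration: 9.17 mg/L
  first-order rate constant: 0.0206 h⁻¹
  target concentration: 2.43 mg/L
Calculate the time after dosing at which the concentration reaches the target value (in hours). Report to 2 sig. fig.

t = ln(C₀ / C) / k = ln(9.170 / 2.43) / 0.02060
  = ln(3.774) / 0.02060 = 1.328 / 0.02060 = 64.47 h

64 h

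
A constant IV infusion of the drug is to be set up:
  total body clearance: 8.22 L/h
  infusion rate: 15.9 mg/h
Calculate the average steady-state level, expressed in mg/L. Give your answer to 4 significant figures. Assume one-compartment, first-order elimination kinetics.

1.934 mg/L

At steady state Css = R₀ / CL = 15.9 / 8.220 = 1.934 mg/L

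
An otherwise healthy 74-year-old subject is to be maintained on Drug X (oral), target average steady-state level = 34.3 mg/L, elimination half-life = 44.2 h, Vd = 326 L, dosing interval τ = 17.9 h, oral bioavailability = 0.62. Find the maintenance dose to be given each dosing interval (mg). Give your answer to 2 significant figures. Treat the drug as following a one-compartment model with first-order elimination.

5100 mg

k = ln2 / t½ = 0.693147 / 44.2 = 0.01568 h⁻¹
CL = k × Vd = 0.01568 × 326 = 5.112 L/h
At steady state, F × (Dose/τ) = Css × CL.
Dose = Css × CL × τ / F = 34.3 × 5.112 × 17.9 / 0.62 = 5062 mg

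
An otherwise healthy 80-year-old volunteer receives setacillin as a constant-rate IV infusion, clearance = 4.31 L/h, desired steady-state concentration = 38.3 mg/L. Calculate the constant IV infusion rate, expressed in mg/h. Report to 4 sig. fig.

165.1 mg/h

At steady state, infusion rate R₀ = Css × CL = 38.3 × 4.310 = 165.1 mg/h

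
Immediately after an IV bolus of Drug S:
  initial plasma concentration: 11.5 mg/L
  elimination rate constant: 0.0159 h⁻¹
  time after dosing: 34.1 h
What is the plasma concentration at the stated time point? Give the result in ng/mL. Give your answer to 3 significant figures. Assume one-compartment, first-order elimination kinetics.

6690 ng/mL

C = C₀ · e^(−k·t) = 11.50 × e^(−0.01590 × 34.1)
  = 11.50 × 0.5815 = 6.687 mg/L
Convert: 6.687 mg/L × 1000 = 6687 ng/mL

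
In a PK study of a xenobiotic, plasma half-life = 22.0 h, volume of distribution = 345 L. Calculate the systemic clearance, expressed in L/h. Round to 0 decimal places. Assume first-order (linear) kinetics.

11 L/h

k = ln2 / t½ = 0.693147 / 22.0 = 0.03151 h⁻¹
CL = k × Vd = 0.03151 × 345 = 10.87 L/h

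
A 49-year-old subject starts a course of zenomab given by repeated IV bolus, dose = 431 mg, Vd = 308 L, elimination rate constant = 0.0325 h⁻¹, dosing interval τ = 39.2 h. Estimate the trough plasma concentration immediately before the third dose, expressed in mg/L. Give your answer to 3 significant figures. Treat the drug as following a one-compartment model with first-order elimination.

0.501 mg/L

C₀ per dose = Dose / Vd = 431 / 308 = 1.399 mg/L
Fraction remaining after one interval: r = e^(−kτ) = e^(−0.03250 × 39.2) = 0.2797
Before dose 3, 2 doses have been given (aged 1τ, 2τ).
C_trough = C₀ × (r + r²) = 1.399 × (0.2797 + 0.07823) = 0.5007 mg/L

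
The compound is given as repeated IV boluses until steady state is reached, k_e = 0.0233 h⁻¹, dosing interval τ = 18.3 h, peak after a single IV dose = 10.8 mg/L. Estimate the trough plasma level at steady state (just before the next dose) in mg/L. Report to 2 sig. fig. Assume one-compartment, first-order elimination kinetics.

20 mg/L

e^(−kτ) = e^(−0.02330 × 18.3) = 0.6529
Accumulation ratio R = 1 / (1 − e^(−kτ)) = 1 / (1 − 0.6529) = 2.881
Steady-state trough = C₀ × R × e^(−kτ) = 10.8 × 2.881 × 0.6529 = 20.31 mg/L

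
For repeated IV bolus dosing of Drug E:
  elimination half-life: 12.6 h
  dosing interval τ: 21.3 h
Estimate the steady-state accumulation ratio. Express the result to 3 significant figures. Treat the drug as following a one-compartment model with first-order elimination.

1.45

k = ln2 / t½ = 0.693147 / 12.6 = 0.05501 h⁻¹
e^(−kτ) = e^(−0.05501 × 21.3) = 0.3098
Accumulation ratio R = 1 / (1 − e^(−kτ)) = 1 / (1 − 0.3098) = 1.449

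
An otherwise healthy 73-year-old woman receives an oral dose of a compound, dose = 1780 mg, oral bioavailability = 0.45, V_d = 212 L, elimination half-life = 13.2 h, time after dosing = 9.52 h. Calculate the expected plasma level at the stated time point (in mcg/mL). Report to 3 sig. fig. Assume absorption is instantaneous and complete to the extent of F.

Amount reaching circulation = F × Dose = 0.45 × 1780 = 801.0 mg
C₀ = F·Dose / Vd = 801.0 / 212 = 3.778 mg/L
k = ln2 / t½ = 0.693147 / 13.2 = 0.05251 h⁻¹
C = C₀ · e^(−k·t) = 3.778 × e^(−0.05251 × 9.52)
  = 3.778 × 0.6066 = 2.292 mg/L
(2.292 mg/L = 2.292 mcg/mL)

2.29 mcg/mL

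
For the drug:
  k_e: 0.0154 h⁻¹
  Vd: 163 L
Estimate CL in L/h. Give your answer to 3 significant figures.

CL = k × Vd = 0.0154 × 163 = 2.510 L/h

2.51 L/h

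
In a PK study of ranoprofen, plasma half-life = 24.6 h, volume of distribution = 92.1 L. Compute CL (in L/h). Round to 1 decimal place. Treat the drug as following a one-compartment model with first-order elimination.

2.6 L/h

k = ln2 / t½ = 0.693147 / 24.6 = 0.02818 h⁻¹
CL = k × Vd = 0.02818 × 92.1 = 2.595 L/h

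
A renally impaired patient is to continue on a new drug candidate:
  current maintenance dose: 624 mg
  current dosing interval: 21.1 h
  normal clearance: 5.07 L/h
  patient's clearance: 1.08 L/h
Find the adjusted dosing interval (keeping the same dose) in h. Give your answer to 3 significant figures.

99.1 h

To keep the same average steady-state level, dosing rate must scale with clearance.
CL ratio = 1.08 / 5.07 = 0.2130
New interval (same dose) = 21.1 / 0.2130 = 99.06 h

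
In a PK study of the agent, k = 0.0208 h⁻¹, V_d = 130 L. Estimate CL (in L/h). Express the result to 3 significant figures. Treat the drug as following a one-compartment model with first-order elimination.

CL = k × Vd = 0.0208 × 130 = 2.704 L/h

2.70 L/h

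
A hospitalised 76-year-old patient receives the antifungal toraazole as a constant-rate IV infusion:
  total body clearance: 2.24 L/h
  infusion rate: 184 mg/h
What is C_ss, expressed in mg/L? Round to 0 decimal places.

82 mg/L

At steady state Css = R₀ / CL = 184 / 2.240 = 82.14 mg/L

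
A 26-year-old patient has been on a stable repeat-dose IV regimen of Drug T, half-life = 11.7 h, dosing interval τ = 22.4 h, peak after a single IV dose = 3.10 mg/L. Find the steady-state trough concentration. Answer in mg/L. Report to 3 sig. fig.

1.12 mg/L

k = ln2 / t½ = 0.693147 / 11.7 = 0.05924 h⁻¹
e^(−kτ) = e^(−0.05924 × 22.4) = 0.2653
Accumulation ratio R = 1 / (1 − e^(−kτ)) = 1 / (1 − 0.2653) = 1.361
Steady-state trough = C₀ × R × e^(−kτ) = 3.10 × 1.361 × 0.2653 = 1.119 mg/L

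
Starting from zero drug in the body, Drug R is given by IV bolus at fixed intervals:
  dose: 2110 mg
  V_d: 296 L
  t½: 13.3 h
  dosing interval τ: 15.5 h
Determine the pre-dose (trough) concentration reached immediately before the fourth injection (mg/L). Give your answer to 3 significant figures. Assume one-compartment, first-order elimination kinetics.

5.23 mg/L

C₀ per dose = Dose / Vd = 2110 / 296 = 7.128 mg/L
k = ln2 / t½ = 0.693147 / 13.3 = 0.05212 h⁻¹
Fraction remaining after one interval: r = e^(−kτ) = e^(−0.05212 × 15.5) = 0.4458
Before dose 4, 3 doses have been given (aged 1τ, 2τ, 3τ).
C_trough = C₀ × (r + r² + … + r^3) = C₀ × r(1−r^3)/(1−r)
        = 7.128 × 0.4458 × (1 − 0.08860) / (1 − 0.4458) = 5.226 mg/L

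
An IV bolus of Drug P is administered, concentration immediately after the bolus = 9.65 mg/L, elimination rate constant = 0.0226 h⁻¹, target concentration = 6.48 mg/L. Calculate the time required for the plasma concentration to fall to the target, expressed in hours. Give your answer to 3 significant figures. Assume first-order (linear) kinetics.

17.6 h

t = ln(C₀ / C) / k = ln(9.650 / 6.48) / 0.02260
  = ln(1.489) / 0.02260 = 0.3981 / 0.02260 = 17.62 h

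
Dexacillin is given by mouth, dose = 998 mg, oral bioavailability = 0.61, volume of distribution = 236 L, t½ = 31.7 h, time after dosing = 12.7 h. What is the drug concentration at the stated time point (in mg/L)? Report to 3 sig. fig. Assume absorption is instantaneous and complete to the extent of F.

Amount reaching circulation = F × Dose = 0.61 × 998.0 = 608.8 mg
C₀ = F·Dose / Vd = 608.8 / 236 = 2.580 mg/L
k = ln2 / t½ = 0.693147 / 31.7 = 0.02187 h⁻¹
C = C₀ · e^(−k·t) = 2.580 × e^(−0.02187 × 12.7)
  = 2.580 × 0.7575 = 1.954 mg/L

1.95 mg/L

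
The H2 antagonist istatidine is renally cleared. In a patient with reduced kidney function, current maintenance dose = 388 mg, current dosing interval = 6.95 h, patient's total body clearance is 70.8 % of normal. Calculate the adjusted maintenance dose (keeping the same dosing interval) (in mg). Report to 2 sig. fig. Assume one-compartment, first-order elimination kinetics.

270 mg

To keep the same average steady-state level, dosing rate must scale with clearance.
CL ratio = 70.8 / 100 = 0.7080
New dose (same interval) = 388 × 0.7080 = 274.7 mg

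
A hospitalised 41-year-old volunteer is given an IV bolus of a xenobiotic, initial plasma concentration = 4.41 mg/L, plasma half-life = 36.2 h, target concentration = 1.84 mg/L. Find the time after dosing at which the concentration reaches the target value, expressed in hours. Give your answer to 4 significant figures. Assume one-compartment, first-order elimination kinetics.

45.65 h

k = ln2 / t½ = 0.693147 / 36.2 = 0.01915 h⁻¹
t = ln(C₀ / C) / k = ln(4.410 / 1.84) / 0.01915
  = ln(2.397) / 0.01915 = 0.8742 / 0.01915 = 45.65 h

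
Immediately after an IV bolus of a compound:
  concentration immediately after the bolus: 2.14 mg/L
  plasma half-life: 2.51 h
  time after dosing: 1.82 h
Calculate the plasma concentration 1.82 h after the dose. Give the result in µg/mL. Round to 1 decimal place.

1.3 µg/mL

k = ln2 / t½ = 0.693147 / 2.51 = 0.2762 h⁻¹
C = C₀ · e^(−k·t) = 2.140 × e^(−0.2762 × 1.82)
  = 2.140 × 0.6049 = 1.294 mg/L
(1.294 mg/L = 1.294 µg/mL)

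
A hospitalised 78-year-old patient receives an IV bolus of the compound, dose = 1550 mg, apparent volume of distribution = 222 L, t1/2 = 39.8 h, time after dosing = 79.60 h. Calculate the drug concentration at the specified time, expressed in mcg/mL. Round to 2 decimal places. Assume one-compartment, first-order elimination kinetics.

C₀ = Dose / Vd = 1550 / 222 = 6.982 mg/L
k = ln2 / t½ = 0.693147 / 39.8 = 0.01742 h⁻¹
t / t½ = 79.60 / 39.8 = 2 half-lives
C = C₀ × (1/2)^2 = 6.982 × 0.2500 = 1.746 mg/L
(1.746 mg/L = 1.746 mcg/mL)

1.75 mcg/mL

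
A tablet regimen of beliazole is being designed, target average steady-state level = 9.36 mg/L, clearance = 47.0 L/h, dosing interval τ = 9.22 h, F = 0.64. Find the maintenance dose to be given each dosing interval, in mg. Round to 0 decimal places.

6338 mg

At steady state, F × (Dose/τ) = Css × CL.
Dose = Css × CL × τ / F = 9.36 × 47.00 × 9.22 / 0.64 = 6338 mg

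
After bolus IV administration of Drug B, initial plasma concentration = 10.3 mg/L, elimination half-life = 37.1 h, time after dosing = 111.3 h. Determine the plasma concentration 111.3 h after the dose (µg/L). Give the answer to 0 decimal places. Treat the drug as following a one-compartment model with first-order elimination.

k = ln2 / t½ = 0.693147 / 37.1 = 0.01868 h⁻¹
t / t½ = 111.3 / 37.1 = 3 half-lives
C = C₀ × (1/2)^3 = 10.30 × 0.1250 = 1.288 mg/L
Convert: 1.288 mg/L × 1000 = 1288 µg/L

1288 µg/L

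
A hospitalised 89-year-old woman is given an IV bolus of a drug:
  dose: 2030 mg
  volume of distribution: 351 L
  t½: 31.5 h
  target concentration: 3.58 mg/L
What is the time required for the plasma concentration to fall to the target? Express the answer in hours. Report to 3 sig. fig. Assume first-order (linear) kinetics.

21.8 h

C₀ = Dose / Vd = 2030 / 351 = 5.783 mg/L
k = ln2 / t½ = 0.693147 / 31.5 = 0.02200 h⁻¹
t = ln(C₀ / C) / k = ln(5.783 / 3.58) / 0.02200
  = ln(1.615) / 0.02200 = 0.4793 / 0.02200 = 21.79 h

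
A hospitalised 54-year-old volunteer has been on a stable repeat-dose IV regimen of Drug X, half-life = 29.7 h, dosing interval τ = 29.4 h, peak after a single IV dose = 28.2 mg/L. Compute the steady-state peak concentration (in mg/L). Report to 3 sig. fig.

56.8 mg/L

k = ln2 / t½ = 0.693147 / 29.7 = 0.02334 h⁻¹
e^(−kτ) = e^(−0.02334 × 29.4) = 0.5035
Accumulation ratio R = 1 / (1 − e^(−kτ)) = 1 / (1 − 0.5035) = 2.014
Steady-state peak = C₀ × R = 28.2 × 2.014 = 56.79 mg/L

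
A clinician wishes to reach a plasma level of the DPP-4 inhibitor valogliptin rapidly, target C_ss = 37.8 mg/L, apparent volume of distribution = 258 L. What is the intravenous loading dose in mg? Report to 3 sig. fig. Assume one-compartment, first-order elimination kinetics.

9750 mg

LD = Css × Vd = 37.8 × 258 = 9752 mg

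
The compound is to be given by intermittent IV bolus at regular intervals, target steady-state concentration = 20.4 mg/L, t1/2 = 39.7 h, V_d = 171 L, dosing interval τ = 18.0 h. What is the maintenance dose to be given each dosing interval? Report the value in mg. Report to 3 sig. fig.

k = ln2 / t½ = 0.693147 / 39.7 = 0.01746 h⁻¹
CL = k × Vd = 0.01746 × 171 = 2.986 L/h
At steady state, Dose/τ = Css × CL.
Dose = Css × CL × τ = 20.4 × 2.986 × 18.0 = 1096 mg

1100 mg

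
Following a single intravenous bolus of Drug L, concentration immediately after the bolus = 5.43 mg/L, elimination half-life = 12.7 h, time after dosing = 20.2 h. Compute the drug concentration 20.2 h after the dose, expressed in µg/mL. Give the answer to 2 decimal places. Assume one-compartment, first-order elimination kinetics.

k = ln2 / t½ = 0.693147 / 12.7 = 0.05458 h⁻¹
C = C₀ · e^(−k·t) = 5.430 × e^(−0.05458 × 20.2)
  = 5.430 × 0.3320 = 1.803 mg/L
(1.803 mg/L = 1.803 µg/mL)

1.80 µg/mL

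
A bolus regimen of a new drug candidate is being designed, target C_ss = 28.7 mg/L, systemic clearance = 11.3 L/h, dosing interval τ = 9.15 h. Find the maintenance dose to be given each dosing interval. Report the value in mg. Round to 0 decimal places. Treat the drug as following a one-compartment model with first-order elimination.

At steady state, Dose/τ = Css × CL.
Dose = Css × CL × τ = 28.7 × 11.30 × 9.15 = 2967 mg

2967 mg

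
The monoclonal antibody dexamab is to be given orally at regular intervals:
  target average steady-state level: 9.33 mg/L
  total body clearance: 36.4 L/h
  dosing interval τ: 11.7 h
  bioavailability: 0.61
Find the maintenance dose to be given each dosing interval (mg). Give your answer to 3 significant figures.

At steady state, F × (Dose/τ) = Css × CL.
Dose = Css × CL × τ / F = 9.33 × 36.40 × 11.7 / 0.61 = 6514 mg

6510 mg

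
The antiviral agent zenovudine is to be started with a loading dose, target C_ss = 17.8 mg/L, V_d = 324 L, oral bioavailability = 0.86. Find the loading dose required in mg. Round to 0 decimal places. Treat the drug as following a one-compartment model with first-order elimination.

6706 mg

LD = Css × Vd / F = 17.8 × 324 / 0.86 = 6706 mg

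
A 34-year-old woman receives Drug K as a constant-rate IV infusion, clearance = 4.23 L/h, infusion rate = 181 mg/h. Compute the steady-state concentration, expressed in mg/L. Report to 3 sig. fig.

42.8 mg/L

At steady state Css = R₀ / CL = 181 / 4.230 = 42.79 mg/L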